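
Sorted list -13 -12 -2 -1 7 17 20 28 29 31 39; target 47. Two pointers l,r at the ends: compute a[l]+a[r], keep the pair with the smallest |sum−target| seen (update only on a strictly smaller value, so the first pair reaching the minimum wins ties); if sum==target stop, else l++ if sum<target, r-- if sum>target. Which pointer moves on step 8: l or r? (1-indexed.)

l=1 r=11: -13+39=26 d=21 *, l++
l=2 r=11: -12+39=27 d=20 *, l++
l=3 r=11: -2+39=37 d=10 *, l++
l=4 r=11: -1+39=38 d=9 *, l++
l=5 r=11: 7+39=46 d=1 *, l++
l=6 r=11: 17+39=56 d=9, r--
l=6 r=10: 17+31=48 d=1, r--
l=6 r=9: 17+29=46 d=1, l++

l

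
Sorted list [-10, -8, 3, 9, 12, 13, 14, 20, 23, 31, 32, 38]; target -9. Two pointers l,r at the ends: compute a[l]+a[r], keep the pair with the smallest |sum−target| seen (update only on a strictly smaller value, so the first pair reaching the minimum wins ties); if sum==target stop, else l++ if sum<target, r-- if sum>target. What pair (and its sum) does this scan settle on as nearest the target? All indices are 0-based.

pair (-10, 3) with sum -7 (|Δ|=2)

l=0 r=11: -10+38=28 d=37 *, r--
l=0 r=10: -10+32=22 d=31 *, r--
l=0 r=9: -10+31=21 d=30 *, r--
l=0 r=8: -10+23=13 d=22 *, r--
l=0 r=7: -10+20=10 d=19 *, r--
l=0 r=6: -10+14=4 d=13 *, r--
l=0 r=5: -10+13=3 d=12 *, r--
l=0 r=4: -10+12=2 d=11 *, r--
l=0 r=3: -10+9=-1 d=8 *, r--
l=0 r=2: -10+3=-7 d=2 *, r--
l=0 r=1: -10+-8=-18 d=9, l++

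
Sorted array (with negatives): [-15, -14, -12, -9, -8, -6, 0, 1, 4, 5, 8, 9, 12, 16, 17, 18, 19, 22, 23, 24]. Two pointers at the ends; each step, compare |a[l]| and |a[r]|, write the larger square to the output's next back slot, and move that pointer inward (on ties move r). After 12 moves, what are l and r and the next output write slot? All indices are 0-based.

l=3, r=10, next write slot=7

l=0 r=19: |-15|<=|24| out[19]=576, r--
l=0 r=18: |-15|<=|23| out[18]=529, r--
l=0 r=17: |-15|<=|22| out[17]=484, r--
l=0 r=16: |-15|<=|19| out[16]=361, r--
l=0 r=15: |-15|<=|18| out[15]=324, r--
l=0 r=14: |-15|<=|17| out[14]=289, r--
l=0 r=13: |-15|<=|16| out[13]=256, r--
l=0 r=12: |-15|>|12| out[12]=225, l++
l=1 r=12: |-14|>|12| out[11]=196, l++
l=2 r=12: |-12|<=|12| out[10]=144, r--
l=2 r=11: |-12|>|9| out[9]=144, l++
l=3 r=11: |-9|<=|9| out[8]=81, r--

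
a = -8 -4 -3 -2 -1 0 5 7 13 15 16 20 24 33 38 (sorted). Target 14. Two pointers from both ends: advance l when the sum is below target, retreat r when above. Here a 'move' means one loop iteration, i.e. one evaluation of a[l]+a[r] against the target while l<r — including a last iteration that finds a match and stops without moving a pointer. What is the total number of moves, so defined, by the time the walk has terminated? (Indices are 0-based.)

l=0 r=14: -8+38=30 >14, r--
l=0 r=13: -8+33=25 >14, r--
l=0 r=12: -8+24=16 >14, r--
l=0 r=11: -8+20=12 <14, l++
l=1 r=11: -4+20=16 >14, r--
l=1 r=10: -4+16=12 <14, l++
l=2 r=10: -3+16=13 <14, l++
l=3 r=10: -2+16=14, found

8 moves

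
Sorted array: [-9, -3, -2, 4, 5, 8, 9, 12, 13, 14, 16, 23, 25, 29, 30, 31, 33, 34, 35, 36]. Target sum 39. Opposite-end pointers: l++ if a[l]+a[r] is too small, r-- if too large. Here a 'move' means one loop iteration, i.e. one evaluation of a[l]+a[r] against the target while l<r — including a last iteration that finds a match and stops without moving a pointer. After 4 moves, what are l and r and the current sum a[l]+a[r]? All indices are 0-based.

l=3, r=18, sum=39

l=0 r=19: -9+36=27 <39, l++
l=1 r=19: -3+36=33 <39, l++
l=2 r=19: -2+36=34 <39, l++
l=3 r=19: 4+36=40 >39, r--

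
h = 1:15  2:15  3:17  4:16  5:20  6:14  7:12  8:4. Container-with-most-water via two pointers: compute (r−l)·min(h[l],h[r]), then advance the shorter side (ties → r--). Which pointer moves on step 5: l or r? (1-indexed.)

l

[1,8] min(15,4)*7=28 best=28 * → r--
[1,7] min(15,12)*6=72 best=72 * → r--
[1,6] min(15,14)*5=70 best=72 → r--
[1,5] min(15,20)*4=60 best=72 → l++
[2,5] min(15,20)*3=45 best=72 → l++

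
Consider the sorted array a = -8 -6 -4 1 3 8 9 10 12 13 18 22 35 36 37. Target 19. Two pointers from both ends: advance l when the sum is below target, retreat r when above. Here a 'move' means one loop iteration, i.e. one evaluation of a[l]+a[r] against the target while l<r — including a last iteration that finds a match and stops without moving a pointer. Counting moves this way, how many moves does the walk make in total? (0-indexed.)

8 moves

l=0 r=14: -8+37=29 >19, r--
l=0 r=13: -8+36=28 >19, r--
l=0 r=12: -8+35=27 >19, r--
l=0 r=11: -8+22=14 <19, l++
l=1 r=11: -6+22=16 <19, l++
l=2 r=11: -4+22=18 <19, l++
l=3 r=11: 1+22=23 >19, r--
l=3 r=10: 1+18=19, found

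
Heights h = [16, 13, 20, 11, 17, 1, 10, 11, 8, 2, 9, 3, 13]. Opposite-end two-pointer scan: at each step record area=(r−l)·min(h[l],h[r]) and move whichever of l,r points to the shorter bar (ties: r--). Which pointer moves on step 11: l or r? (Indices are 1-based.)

r

[1,13] min(16,13)*12=156 best=156 * → r--
[1,12] min(16,3)*11=33 best=156 → r--
[1,11] min(16,9)*10=90 best=156 → r--
[1,10] min(16,2)*9=18 best=156 → r--
[1,9] min(16,8)*8=64 best=156 → r--
[1,8] min(16,11)*7=77 best=156 → r--
[1,7] min(16,10)*6=60 best=156 → r--
[1,6] min(16,1)*5=5 best=156 → r--
[1,5] min(16,17)*4=64 best=156 → l++
[2,5] min(13,17)*3=39 best=156 → l++
[3,5] min(20,17)*2=34 best=156 → r--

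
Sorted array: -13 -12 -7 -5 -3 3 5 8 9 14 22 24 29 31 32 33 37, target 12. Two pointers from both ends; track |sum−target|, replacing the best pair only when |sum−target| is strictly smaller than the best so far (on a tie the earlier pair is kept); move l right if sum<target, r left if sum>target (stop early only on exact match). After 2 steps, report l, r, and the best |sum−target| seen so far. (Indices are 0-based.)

[0,16] -13+37=24 d=12 * → r--
[0,15] -13+33=20 d=8 * → r--

l=0, r=14, best |Δ|=8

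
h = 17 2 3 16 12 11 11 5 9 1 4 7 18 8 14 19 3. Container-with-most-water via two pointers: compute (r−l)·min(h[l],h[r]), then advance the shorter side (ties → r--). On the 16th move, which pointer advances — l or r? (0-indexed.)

l=0 r=16: min(17,3)*16=48 best=48 *, r--
l=0 r=15: min(17,19)*15=255 best=255 *, l++
l=1 r=15: min(2,19)*14=28 best=255, l++
l=2 r=15: min(3,19)*13=39 best=255, l++
l=3 r=15: min(16,19)*12=192 best=255, l++
l=4 r=15: min(12,19)*11=132 best=255, l++
l=5 r=15: min(11,19)*10=110 best=255, l++
l=6 r=15: min(11,19)*9=99 best=255, l++
l=7 r=15: min(5,19)*8=40 best=255, l++
l=8 r=15: min(9,19)*7=63 best=255, l++
l=9 r=15: min(1,19)*6=6 best=255, l++
l=10 r=15: min(4,19)*5=20 best=255, l++
l=11 r=15: min(7,19)*4=28 best=255, l++
l=12 r=15: min(18,19)*3=54 best=255, l++
l=13 r=15: min(8,19)*2=16 best=255, l++
l=14 r=15: min(14,19)*1=14 best=255, l++

l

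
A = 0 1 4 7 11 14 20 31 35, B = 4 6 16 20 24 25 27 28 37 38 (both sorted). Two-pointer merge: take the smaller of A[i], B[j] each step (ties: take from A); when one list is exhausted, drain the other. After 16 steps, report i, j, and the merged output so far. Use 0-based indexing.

[i=0,j=0] A[i]=0<=B[j]=4 take 0 → i++
[i=1,j=0] A[i]=1<=B[j]=4 take 1 → i++
[i=2,j=0] A[i]=4<=B[j]=4 take 4 → i++
[i=3,j=0] A[i]=7>B[j]=4 take 4 → j++
[i=3,j=1] A[i]=7>B[j]=6 take 6 → j++
[i=3,j=2] A[i]=7<=B[j]=16 take 7 → i++
[i=4,j=2] A[i]=11<=B[j]=16 take 11 → i++
[i=5,j=2] A[i]=14<=B[j]=16 take 14 → i++
[i=6,j=2] A[i]=20>B[j]=16 take 16 → j++
[i=6,j=3] A[i]=20<=B[j]=20 take 20 → i++
[i=7,j=3] A[i]=31>B[j]=20 take 20 → j++
[i=7,j=4] A[i]=31>B[j]=24 take 24 → j++
[i=7,j=5] A[i]=31>B[j]=25 take 25 → j++
[i=7,j=6] A[i]=31>B[j]=27 take 27 → j++
[i=7,j=7] A[i]=31>B[j]=28 take 28 → j++
[i=7,j=8] A[i]=31<=B[j]=37 take 31 → i++

i=8, j=8, merged so far=[0, 1, 4, 4, 6, 7, 11, 14, 16, 20, 20, 24, 25, 27, 28, 31]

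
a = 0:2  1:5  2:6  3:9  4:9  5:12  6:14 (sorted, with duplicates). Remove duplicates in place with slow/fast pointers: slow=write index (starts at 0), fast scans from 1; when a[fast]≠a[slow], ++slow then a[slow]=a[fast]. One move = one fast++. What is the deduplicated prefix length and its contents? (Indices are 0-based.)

length 6; prefix = [2, 5, 6, 9, 12, 14]

(s=0,f=1) a[fast]=5≠a[slow]=2 write a[1]=5 → slow++,fast++
(s=1,f=2) a[fast]=6≠a[slow]=5 write a[2]=6 → slow++,fast++
(s=2,f=3) a[fast]=9≠a[slow]=6 write a[3]=9 → slow++,fast++
(s=3,f=4) a[fast]=9=a[slow] dup → fast++
(s=3,f=5) a[fast]=12≠a[slow]=9 write a[4]=12 → slow++,fast++
(s=4,f=6) a[fast]=14≠a[slow]=12 write a[5]=14 → slow++,fast++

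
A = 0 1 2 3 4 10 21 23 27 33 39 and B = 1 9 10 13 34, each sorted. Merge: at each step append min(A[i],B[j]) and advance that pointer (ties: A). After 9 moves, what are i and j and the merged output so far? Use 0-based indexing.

i=0 j=0: A[i]=0<=B[j]=1 take 0, i++
i=1 j=0: A[i]=1<=B[j]=1 take 1, i++
i=2 j=0: A[i]=2>B[j]=1 take 1, j++
i=2 j=1: A[i]=2<=B[j]=9 take 2, i++
i=3 j=1: A[i]=3<=B[j]=9 take 3, i++
i=4 j=1: A[i]=4<=B[j]=9 take 4, i++
i=5 j=1: A[i]=10>B[j]=9 take 9, j++
i=5 j=2: A[i]=10<=B[j]=10 take 10, i++
i=6 j=2: A[i]=21>B[j]=10 take 10, j++

i=6, j=3, merged so far=[0, 1, 1, 2, 3, 4, 9, 10, 10]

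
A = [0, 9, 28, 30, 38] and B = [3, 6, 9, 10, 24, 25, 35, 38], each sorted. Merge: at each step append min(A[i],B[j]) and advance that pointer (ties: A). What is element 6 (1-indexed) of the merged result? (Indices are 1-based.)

i=1 j=1: A[i]=0<=B[j]=3 take 0, i++
i=2 j=1: A[i]=9>B[j]=3 take 3, j++
i=2 j=2: A[i]=9>B[j]=6 take 6, j++
i=2 j=3: A[i]=9<=B[j]=9 take 9, i++
i=3 j=3: A[i]=28>B[j]=9 take 9, j++
i=3 j=4: A[i]=28>B[j]=10 take 10, j++
i=3 j=5: A[i]=28>B[j]=24 take 24, j++
i=3 j=6: A[i]=28>B[j]=25 take 25, j++
i=3 j=7: A[i]=28<=B[j]=35 take 28, i++
i=4 j=7: A[i]=30<=B[j]=35 take 30, i++
i=5 j=7: A[i]=38>B[j]=35 take 35, j++
i=5 j=8: A[i]=38<=B[j]=38 take 38, i++
i=6 j=8: A done, take B[j]=38, j++

merged[6] = 10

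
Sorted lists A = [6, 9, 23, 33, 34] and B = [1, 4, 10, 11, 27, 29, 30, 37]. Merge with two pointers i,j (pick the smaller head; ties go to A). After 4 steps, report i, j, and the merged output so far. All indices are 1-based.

i=1 j=1: A[i]=6>B[j]=1 take 1, j++
i=1 j=2: A[i]=6>B[j]=4 take 4, j++
i=1 j=3: A[i]=6<=B[j]=10 take 6, i++
i=2 j=3: A[i]=9<=B[j]=10 take 9, i++

i=3, j=3, merged so far=[1, 4, 6, 9]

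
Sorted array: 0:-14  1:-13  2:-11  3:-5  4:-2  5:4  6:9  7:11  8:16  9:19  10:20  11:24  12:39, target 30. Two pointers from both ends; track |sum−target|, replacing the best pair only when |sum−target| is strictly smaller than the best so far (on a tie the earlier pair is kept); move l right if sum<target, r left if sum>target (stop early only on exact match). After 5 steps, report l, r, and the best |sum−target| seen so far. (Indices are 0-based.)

l=0 r=12: -14+39=25 d=5 *, l++
l=1 r=12: -13+39=26 d=4 *, l++
l=2 r=12: -11+39=28 d=2 *, l++
l=3 r=12: -5+39=34 d=4, r--
l=3 r=11: -5+24=19 d=11, l++

l=4, r=11, best |Δ|=2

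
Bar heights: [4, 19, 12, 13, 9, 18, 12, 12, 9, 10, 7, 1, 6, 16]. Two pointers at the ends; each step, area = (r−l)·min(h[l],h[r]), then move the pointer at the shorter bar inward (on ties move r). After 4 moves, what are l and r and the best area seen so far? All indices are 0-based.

l=0 r=13: min(4,16)*13=52 best=52 *, l++
l=1 r=13: min(19,16)*12=192 best=192 *, r--
l=1 r=12: min(19,6)*11=66 best=192, r--
l=1 r=11: min(19,1)*10=10 best=192, r--

l=1, r=10, best area=192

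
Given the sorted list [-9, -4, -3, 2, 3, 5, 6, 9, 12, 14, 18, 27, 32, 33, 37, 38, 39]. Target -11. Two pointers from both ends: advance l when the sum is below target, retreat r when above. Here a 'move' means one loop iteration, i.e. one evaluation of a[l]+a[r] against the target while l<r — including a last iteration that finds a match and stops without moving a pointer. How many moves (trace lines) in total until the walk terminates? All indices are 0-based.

[0,16] -9+39=30 >-11 → r--
[0,15] -9+38=29 >-11 → r--
[0,14] -9+37=28 >-11 → r--
[0,13] -9+33=24 >-11 → r--
[0,12] -9+32=23 >-11 → r--
[0,11] -9+27=18 >-11 → r--
[0,10] -9+18=9 >-11 → r--
[0,9] -9+14=5 >-11 → r--
[0,8] -9+12=3 >-11 → r--
[0,7] -9+9=0 >-11 → r--
[0,6] -9+6=-3 >-11 → r--
[0,5] -9+5=-4 >-11 → r--
[0,4] -9+3=-6 >-11 → r--
[0,3] -9+2=-7 >-11 → r--
[0,2] -9+-3=-12 <-11 → l++
[1,2] -4+-3=-7 >-11 → r--

16 moves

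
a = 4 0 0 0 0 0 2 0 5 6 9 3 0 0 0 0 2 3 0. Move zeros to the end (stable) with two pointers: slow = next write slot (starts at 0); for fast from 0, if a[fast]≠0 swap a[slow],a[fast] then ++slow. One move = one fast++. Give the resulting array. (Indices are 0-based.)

slow=0 fast=0: a[fast]=4≠0 swap→a[0]=4, slow++,fast++
slow=1 fast=1: a[fast]=0, fast++
slow=1 fast=2: a[fast]=0, fast++
slow=1 fast=3: a[fast]=0, fast++
slow=1 fast=4: a[fast]=0, fast++
slow=1 fast=5: a[fast]=0, fast++
slow=1 fast=6: a[fast]=2≠0 swap→a[1]=2, slow++,fast++
slow=2 fast=7: a[fast]=0, fast++
slow=2 fast=8: a[fast]=5≠0 swap→a[2]=5, slow++,fast++
slow=3 fast=9: a[fast]=6≠0 swap→a[3]=6, slow++,fast++
slow=4 fast=10: a[fast]=9≠0 swap→a[4]=9, slow++,fast++
slow=5 fast=11: a[fast]=3≠0 swap→a[5]=3, slow++,fast++
slow=6 fast=12: a[fast]=0, fast++
slow=6 fast=13: a[fast]=0, fast++
slow=6 fast=14: a[fast]=0, fast++
slow=6 fast=15: a[fast]=0, fast++
slow=6 fast=16: a[fast]=2≠0 swap→a[6]=2, slow++,fast++
slow=7 fast=17: a[fast]=3≠0 swap→a[7]=3, slow++,fast++
slow=8 fast=18: a[fast]=0, fast++

[4, 2, 5, 6, 9, 3, 2, 3, 0, 0, 0, 0, 0, 0, 0, 0, 0, 0, 0]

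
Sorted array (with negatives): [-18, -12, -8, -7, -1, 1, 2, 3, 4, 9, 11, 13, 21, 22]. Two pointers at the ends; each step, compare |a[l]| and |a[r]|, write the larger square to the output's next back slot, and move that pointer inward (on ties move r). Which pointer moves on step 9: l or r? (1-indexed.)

l

l=1 r=14: |-18|<=|22| out[14]=484, r--
l=1 r=13: |-18|<=|21| out[13]=441, r--
l=1 r=12: |-18|>|13| out[12]=324, l++
l=2 r=12: |-12|<=|13| out[11]=169, r--
l=2 r=11: |-12|>|11| out[10]=144, l++
l=3 r=11: |-8|<=|11| out[9]=121, r--
l=3 r=10: |-8|<=|9| out[8]=81, r--
l=3 r=9: |-8|>|4| out[7]=64, l++
l=4 r=9: |-7|>|4| out[6]=49, l++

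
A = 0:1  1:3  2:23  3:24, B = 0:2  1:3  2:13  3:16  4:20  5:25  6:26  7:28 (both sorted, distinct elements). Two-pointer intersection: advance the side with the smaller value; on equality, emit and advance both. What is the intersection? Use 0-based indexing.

intersection = [3]

i=0 j=0: 1<2, i++
i=1 j=0: 3>2, j++
i=1 j=1: 3==3 emit, i++,j++
i=2 j=2: 23>13, j++
i=2 j=3: 23>16, j++
i=2 j=4: 23>20, j++
i=2 j=5: 23<25, i++
i=3 j=5: 24<25, i++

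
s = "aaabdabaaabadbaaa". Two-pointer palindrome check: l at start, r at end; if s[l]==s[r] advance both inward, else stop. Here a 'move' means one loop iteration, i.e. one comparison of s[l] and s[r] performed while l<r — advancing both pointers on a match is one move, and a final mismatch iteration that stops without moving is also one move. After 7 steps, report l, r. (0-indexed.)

l=7, r=9

[0,16] 'a'=='a' → l++,r--
[1,15] 'a'=='a' → l++,r--
[2,14] 'a'=='a' → l++,r--
[3,13] 'b'=='b' → l++,r--
[4,12] 'd'=='d' → l++,r--
[5,11] 'a'=='a' → l++,r--
[6,10] 'b'=='b' → l++,r--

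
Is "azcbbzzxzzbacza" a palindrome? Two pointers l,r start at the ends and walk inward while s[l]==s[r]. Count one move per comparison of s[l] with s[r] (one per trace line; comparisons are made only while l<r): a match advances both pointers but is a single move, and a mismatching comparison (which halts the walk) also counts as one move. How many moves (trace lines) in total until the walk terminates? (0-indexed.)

4 moves

[0,14] 'a'=='a' → l++,r--
[1,13] 'z'=='z' → l++,r--
[2,12] 'c'=='c' → l++,r--
[3,11] 'b'!='a' → stop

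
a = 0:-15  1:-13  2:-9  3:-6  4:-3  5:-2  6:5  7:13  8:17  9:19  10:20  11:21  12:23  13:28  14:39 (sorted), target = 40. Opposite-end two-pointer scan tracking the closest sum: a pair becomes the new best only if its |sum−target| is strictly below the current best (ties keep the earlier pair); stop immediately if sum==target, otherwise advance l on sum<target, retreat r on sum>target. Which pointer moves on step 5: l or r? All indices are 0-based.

l=0 r=14: -15+39=24 d=16 *, l++
l=1 r=14: -13+39=26 d=14 *, l++
l=2 r=14: -9+39=30 d=10 *, l++
l=3 r=14: -6+39=33 d=7 *, l++
l=4 r=14: -3+39=36 d=4 *, l++

l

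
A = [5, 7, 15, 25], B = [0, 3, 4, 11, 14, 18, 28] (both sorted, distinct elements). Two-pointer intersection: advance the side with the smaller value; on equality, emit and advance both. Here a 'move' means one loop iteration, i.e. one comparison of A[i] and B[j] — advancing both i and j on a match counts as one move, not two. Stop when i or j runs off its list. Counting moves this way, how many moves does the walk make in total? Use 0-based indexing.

i=0 j=0: 5>0, j++
i=0 j=1: 5>3, j++
i=0 j=2: 5>4, j++
i=0 j=3: 5<11, i++
i=1 j=3: 7<11, i++
i=2 j=3: 15>11, j++
i=2 j=4: 15>14, j++
i=2 j=5: 15<18, i++
i=3 j=5: 25>18, j++
i=3 j=6: 25<28, i++

10 moves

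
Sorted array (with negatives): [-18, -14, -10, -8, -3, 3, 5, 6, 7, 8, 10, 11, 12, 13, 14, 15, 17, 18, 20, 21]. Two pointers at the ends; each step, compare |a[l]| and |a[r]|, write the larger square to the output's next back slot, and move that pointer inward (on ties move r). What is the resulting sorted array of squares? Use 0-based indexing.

l=0 r=19: |-18|<=|21| out[19]=441, r--
l=0 r=18: |-18|<=|20| out[18]=400, r--
l=0 r=17: |-18|<=|18| out[17]=324, r--
l=0 r=16: |-18|>|17| out[16]=324, l++
l=1 r=16: |-14|<=|17| out[15]=289, r--
l=1 r=15: |-14|<=|15| out[14]=225, r--
l=1 r=14: |-14|<=|14| out[13]=196, r--
l=1 r=13: |-14|>|13| out[12]=196, l++
l=2 r=13: |-10|<=|13| out[11]=169, r--
l=2 r=12: |-10|<=|12| out[10]=144, r--
l=2 r=11: |-10|<=|11| out[9]=121, r--
l=2 r=10: |-10|<=|10| out[8]=100, r--
l=2 r=9: |-10|>|8| out[7]=100, l++
l=3 r=9: |-8|<=|8| out[6]=64, r--
l=3 r=8: |-8|>|7| out[5]=64, l++
l=4 r=8: |-3|<=|7| out[4]=49, r--
l=4 r=7: |-3|<=|6| out[3]=36, r--
l=4 r=6: |-3|<=|5| out[2]=25, r--
l=4 r=5: |-3|<=|3| out[1]=9, r--
l=4 r=4: |-3|<=|-3| out[0]=9, r--

[9, 9, 25, 36, 49, 64, 64, 100, 100, 121, 144, 169, 196, 196, 225, 289, 324, 324, 400, 441]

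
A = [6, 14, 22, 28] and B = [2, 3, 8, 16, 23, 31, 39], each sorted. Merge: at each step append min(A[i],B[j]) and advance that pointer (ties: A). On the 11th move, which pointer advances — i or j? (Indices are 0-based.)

[i=0,j=0] A[i]=6>B[j]=2 take 2 → j++
[i=0,j=1] A[i]=6>B[j]=3 take 3 → j++
[i=0,j=2] A[i]=6<=B[j]=8 take 6 → i++
[i=1,j=2] A[i]=14>B[j]=8 take 8 → j++
[i=1,j=3] A[i]=14<=B[j]=16 take 14 → i++
[i=2,j=3] A[i]=22>B[j]=16 take 16 → j++
[i=2,j=4] A[i]=22<=B[j]=23 take 22 → i++
[i=3,j=4] A[i]=28>B[j]=23 take 23 → j++
[i=3,j=5] A[i]=28<=B[j]=31 take 28 → i++
[i=4,j=5] A done, take B[j]=31 → j++
[i=4,j=6] A done, take B[j]=39 → j++

j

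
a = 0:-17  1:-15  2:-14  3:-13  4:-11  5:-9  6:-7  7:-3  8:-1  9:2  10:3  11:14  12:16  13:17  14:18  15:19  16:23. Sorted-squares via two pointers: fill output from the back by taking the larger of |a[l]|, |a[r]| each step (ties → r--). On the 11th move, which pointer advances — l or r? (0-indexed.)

l=0 r=16: |-17|<=|23| out[16]=529, r--
l=0 r=15: |-17|<=|19| out[15]=361, r--
l=0 r=14: |-17|<=|18| out[14]=324, r--
l=0 r=13: |-17|<=|17| out[13]=289, r--
l=0 r=12: |-17|>|16| out[12]=289, l++
l=1 r=12: |-15|<=|16| out[11]=256, r--
l=1 r=11: |-15|>|14| out[10]=225, l++
l=2 r=11: |-14|<=|14| out[9]=196, r--
l=2 r=10: |-14|>|3| out[8]=196, l++
l=3 r=10: |-13|>|3| out[7]=169, l++
l=4 r=10: |-11|>|3| out[6]=121, l++

l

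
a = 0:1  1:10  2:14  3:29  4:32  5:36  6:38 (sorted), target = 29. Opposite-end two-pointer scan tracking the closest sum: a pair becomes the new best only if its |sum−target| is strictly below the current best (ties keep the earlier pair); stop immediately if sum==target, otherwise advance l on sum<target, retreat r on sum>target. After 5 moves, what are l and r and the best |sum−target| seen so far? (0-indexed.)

l=1, r=2, best |Δ|=1

l=0 r=6: 1+38=39 d=10 *, r--
l=0 r=5: 1+36=37 d=8 *, r--
l=0 r=4: 1+32=33 d=4 *, r--
l=0 r=3: 1+29=30 d=1 *, r--
l=0 r=2: 1+14=15 d=14, l++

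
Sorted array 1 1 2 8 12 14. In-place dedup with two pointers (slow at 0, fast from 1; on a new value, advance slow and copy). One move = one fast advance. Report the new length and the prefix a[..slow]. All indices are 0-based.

slow=0 fast=1: a[fast]=1=a[slow] dup, fast++
slow=0 fast=2: a[fast]=2≠a[slow]=1 write a[1]=2, slow++,fast++
slow=1 fast=3: a[fast]=8≠a[slow]=2 write a[2]=8, slow++,fast++
slow=2 fast=4: a[fast]=12≠a[slow]=8 write a[3]=12, slow++,fast++
slow=3 fast=5: a[fast]=14≠a[slow]=12 write a[4]=14, slow++,fast++

length 5; prefix = [1, 2, 8, 12, 14]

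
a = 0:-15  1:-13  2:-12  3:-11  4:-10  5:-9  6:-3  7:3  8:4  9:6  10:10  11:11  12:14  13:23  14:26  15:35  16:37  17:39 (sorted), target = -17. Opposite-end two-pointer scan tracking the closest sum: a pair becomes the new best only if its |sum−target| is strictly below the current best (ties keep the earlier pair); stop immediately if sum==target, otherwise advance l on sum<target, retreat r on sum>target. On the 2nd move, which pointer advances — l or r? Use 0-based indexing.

l=0 r=17: -15+39=24 d=41 *, r--
l=0 r=16: -15+37=22 d=39 *, r--

r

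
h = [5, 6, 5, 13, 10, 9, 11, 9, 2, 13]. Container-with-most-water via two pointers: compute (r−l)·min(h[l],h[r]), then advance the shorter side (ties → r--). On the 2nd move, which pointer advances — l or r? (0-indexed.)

l

[0,9] min(5,13)*9=45 best=45 * → l++
[1,9] min(6,13)*8=48 best=48 * → l++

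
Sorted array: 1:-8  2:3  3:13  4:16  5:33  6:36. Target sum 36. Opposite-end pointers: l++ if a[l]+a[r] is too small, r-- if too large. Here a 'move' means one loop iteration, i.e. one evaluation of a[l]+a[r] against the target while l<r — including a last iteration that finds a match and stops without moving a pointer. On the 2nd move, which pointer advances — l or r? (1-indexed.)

[1,6] -8+36=28 <36 → l++
[2,6] 3+36=39 >36 → r--

r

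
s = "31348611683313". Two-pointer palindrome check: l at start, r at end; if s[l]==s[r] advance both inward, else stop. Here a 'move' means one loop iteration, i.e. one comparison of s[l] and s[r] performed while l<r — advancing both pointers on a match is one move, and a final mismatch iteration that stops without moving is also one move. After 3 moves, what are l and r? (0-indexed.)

l=3, r=10

[0,13] '3'=='3' → l++,r--
[1,12] '1'=='1' → l++,r--
[2,11] '3'=='3' → l++,r--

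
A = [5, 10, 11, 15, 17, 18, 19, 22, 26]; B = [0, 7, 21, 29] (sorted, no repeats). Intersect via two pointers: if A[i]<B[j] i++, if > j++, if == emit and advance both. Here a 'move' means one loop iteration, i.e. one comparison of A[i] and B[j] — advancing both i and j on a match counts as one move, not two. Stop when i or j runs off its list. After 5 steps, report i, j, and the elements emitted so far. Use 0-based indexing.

[i=0,j=0] 5>0 → j++
[i=0,j=1] 5<7 → i++
[i=1,j=1] 10>7 → j++
[i=1,j=2] 10<21 → i++
[i=2,j=2] 11<21 → i++

i=3, j=2, emitted=[]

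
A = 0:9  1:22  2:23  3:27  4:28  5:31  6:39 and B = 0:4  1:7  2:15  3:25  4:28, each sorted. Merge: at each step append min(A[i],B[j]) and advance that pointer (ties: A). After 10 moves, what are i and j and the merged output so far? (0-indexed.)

i=5, j=5, merged so far=[4, 7, 9, 15, 22, 23, 25, 27, 28, 28]

[i=0,j=0] A[i]=9>B[j]=4 take 4 → j++
[i=0,j=1] A[i]=9>B[j]=7 take 7 → j++
[i=0,j=2] A[i]=9<=B[j]=15 take 9 → i++
[i=1,j=2] A[i]=22>B[j]=15 take 15 → j++
[i=1,j=3] A[i]=22<=B[j]=25 take 22 → i++
[i=2,j=3] A[i]=23<=B[j]=25 take 23 → i++
[i=3,j=3] A[i]=27>B[j]=25 take 25 → j++
[i=3,j=4] A[i]=27<=B[j]=28 take 27 → i++
[i=4,j=4] A[i]=28<=B[j]=28 take 28 → i++
[i=5,j=4] A[i]=31>B[j]=28 take 28 → j++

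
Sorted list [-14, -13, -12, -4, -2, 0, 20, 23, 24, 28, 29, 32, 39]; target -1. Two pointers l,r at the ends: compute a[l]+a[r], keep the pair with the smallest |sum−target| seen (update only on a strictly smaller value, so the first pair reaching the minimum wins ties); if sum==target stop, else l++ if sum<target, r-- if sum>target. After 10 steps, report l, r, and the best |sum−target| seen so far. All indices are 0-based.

l=3, r=5, best |Δ|=7

l=0 r=12: -14+39=25 d=26 *, r--
l=0 r=11: -14+32=18 d=19 *, r--
l=0 r=10: -14+29=15 d=16 *, r--
l=0 r=9: -14+28=14 d=15 *, r--
l=0 r=8: -14+24=10 d=11 *, r--
l=0 r=7: -14+23=9 d=10 *, r--
l=0 r=6: -14+20=6 d=7 *, r--
l=0 r=5: -14+0=-14 d=13, l++
l=1 r=5: -13+0=-13 d=12, l++
l=2 r=5: -12+0=-12 d=11, l++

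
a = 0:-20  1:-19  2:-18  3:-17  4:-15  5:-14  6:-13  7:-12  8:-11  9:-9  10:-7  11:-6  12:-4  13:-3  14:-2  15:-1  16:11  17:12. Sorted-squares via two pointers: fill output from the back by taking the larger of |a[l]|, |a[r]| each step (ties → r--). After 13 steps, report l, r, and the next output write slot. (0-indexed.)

l=11, r=15, next write slot=4

l=0 r=17: |-20|>|12| out[17]=400, l++
l=1 r=17: |-19|>|12| out[16]=361, l++
l=2 r=17: |-18|>|12| out[15]=324, l++
l=3 r=17: |-17|>|12| out[14]=289, l++
l=4 r=17: |-15|>|12| out[13]=225, l++
l=5 r=17: |-14|>|12| out[12]=196, l++
l=6 r=17: |-13|>|12| out[11]=169, l++
l=7 r=17: |-12|<=|12| out[10]=144, r--
l=7 r=16: |-12|>|11| out[9]=144, l++
l=8 r=16: |-11|<=|11| out[8]=121, r--
l=8 r=15: |-11|>|-1| out[7]=121, l++
l=9 r=15: |-9|>|-1| out[6]=81, l++
l=10 r=15: |-7|>|-1| out[5]=49, l++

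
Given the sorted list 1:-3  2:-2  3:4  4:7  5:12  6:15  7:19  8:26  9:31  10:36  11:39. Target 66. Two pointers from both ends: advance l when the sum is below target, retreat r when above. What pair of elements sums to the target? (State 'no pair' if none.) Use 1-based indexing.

no pair

[1,11] -3+39=36 <66 → l++
[2,11] -2+39=37 <66 → l++
[3,11] 4+39=43 <66 → l++
[4,11] 7+39=46 <66 → l++
[5,11] 12+39=51 <66 → l++
[6,11] 15+39=54 <66 → l++
[7,11] 19+39=58 <66 → l++
[8,11] 26+39=65 <66 → l++
[9,11] 31+39=70 >66 → r--
[9,10] 31+36=67 >66 → r--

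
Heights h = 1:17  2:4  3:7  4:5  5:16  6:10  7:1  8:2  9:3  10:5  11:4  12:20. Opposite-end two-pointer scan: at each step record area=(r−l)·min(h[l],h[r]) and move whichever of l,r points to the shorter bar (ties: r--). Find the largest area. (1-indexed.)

[1,12] min(17,20)*11=187 best=187 * → l++
[2,12] min(4,20)*10=40 best=187 → l++
[3,12] min(7,20)*9=63 best=187 → l++
[4,12] min(5,20)*8=40 best=187 → l++
[5,12] min(16,20)*7=112 best=187 → l++
[6,12] min(10,20)*6=60 best=187 → l++
[7,12] min(1,20)*5=5 best=187 → l++
[8,12] min(2,20)*4=8 best=187 → l++
[9,12] min(3,20)*3=9 best=187 → l++
[10,12] min(5,20)*2=10 best=187 → l++
[11,12] min(4,20)*1=4 best=187 → l++

max area = 187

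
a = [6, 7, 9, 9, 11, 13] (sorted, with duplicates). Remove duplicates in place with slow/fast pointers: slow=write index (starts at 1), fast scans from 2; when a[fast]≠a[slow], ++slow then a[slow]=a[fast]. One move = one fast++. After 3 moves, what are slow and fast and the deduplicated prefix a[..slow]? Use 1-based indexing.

(s=1,f=2) a[fast]=7≠a[slow]=6 write a[2]=7 → slow++,fast++
(s=2,f=3) a[fast]=9≠a[slow]=7 write a[3]=9 → slow++,fast++
(s=3,f=4) a[fast]=9=a[slow] dup → fast++

slow=3, fast=5, prefix=[6, 7, 9]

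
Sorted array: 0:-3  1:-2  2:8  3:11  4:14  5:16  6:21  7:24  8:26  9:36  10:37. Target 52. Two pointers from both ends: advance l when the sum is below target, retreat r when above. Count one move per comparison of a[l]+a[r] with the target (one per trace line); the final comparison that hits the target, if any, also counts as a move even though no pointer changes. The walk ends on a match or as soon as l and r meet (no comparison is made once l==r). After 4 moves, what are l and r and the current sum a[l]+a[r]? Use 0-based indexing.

l=4, r=10, sum=51

l=0 r=10: -3+37=34 <52, l++
l=1 r=10: -2+37=35 <52, l++
l=2 r=10: 8+37=45 <52, l++
l=3 r=10: 11+37=48 <52, l++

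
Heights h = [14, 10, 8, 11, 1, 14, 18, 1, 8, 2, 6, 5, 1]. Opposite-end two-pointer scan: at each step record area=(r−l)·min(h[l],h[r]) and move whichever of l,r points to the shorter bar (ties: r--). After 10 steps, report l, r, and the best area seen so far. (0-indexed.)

l=0 r=12: min(14,1)*12=12 best=12 *, r--
l=0 r=11: min(14,5)*11=55 best=55 *, r--
l=0 r=10: min(14,6)*10=60 best=60 *, r--
l=0 r=9: min(14,2)*9=18 best=60, r--
l=0 r=8: min(14,8)*8=64 best=64 *, r--
l=0 r=7: min(14,1)*7=7 best=64, r--
l=0 r=6: min(14,18)*6=84 best=84 *, l++
l=1 r=6: min(10,18)*5=50 best=84, l++
l=2 r=6: min(8,18)*4=32 best=84, l++
l=3 r=6: min(11,18)*3=33 best=84, l++

l=4, r=6, best area=84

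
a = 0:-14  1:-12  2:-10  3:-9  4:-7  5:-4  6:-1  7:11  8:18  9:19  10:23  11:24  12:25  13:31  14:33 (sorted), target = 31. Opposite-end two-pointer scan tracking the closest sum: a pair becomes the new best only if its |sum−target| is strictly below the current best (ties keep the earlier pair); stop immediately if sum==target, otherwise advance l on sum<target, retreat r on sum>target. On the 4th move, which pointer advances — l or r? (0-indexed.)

l=0 r=14: -14+33=19 d=12 *, l++
l=1 r=14: -12+33=21 d=10 *, l++
l=2 r=14: -10+33=23 d=8 *, l++
l=3 r=14: -9+33=24 d=7 *, l++

l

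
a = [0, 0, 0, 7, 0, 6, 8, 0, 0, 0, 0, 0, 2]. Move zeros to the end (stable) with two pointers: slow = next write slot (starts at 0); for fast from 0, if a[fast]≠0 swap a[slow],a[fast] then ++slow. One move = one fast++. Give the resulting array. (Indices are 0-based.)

[7, 6, 8, 2, 0, 0, 0, 0, 0, 0, 0, 0, 0]

(s=0,f=0) a[fast]=0 → fast++
(s=0,f=1) a[fast]=0 → fast++
(s=0,f=2) a[fast]=0 → fast++
(s=0,f=3) a[fast]=7≠0 swap→a[0]=7 → slow++,fast++
(s=1,f=4) a[fast]=0 → fast++
(s=1,f=5) a[fast]=6≠0 swap→a[1]=6 → slow++,fast++
(s=2,f=6) a[fast]=8≠0 swap→a[2]=8 → slow++,fast++
(s=3,f=7) a[fast]=0 → fast++
(s=3,f=8) a[fast]=0 → fast++
(s=3,f=9) a[fast]=0 → fast++
(s=3,f=10) a[fast]=0 → fast++
(s=3,f=11) a[fast]=0 → fast++
(s=3,f=12) a[fast]=2≠0 swap→a[3]=2 → slow++,fast++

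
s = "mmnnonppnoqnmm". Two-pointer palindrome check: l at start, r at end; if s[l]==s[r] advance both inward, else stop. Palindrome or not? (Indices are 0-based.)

not a palindrome (mismatch at 3,10)

[0,13] 'm'=='m' → l++,r--
[1,12] 'm'=='m' → l++,r--
[2,11] 'n'=='n' → l++,r--
[3,10] 'n'!='q' → stop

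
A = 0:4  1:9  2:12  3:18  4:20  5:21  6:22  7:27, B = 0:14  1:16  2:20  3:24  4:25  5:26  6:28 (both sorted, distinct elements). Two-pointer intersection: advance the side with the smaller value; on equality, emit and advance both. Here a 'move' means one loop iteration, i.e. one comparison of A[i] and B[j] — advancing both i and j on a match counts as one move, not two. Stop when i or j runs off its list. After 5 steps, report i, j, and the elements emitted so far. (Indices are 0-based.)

i=3, j=2, emitted=[]

i=0 j=0: 4<14, i++
i=1 j=0: 9<14, i++
i=2 j=0: 12<14, i++
i=3 j=0: 18>14, j++
i=3 j=1: 18>16, j++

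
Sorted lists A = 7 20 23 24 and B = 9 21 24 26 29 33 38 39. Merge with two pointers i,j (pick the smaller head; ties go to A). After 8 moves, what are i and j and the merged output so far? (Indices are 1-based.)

i=1 j=1: A[i]=7<=B[j]=9 take 7, i++
i=2 j=1: A[i]=20>B[j]=9 take 9, j++
i=2 j=2: A[i]=20<=B[j]=21 take 20, i++
i=3 j=2: A[i]=23>B[j]=21 take 21, j++
i=3 j=3: A[i]=23<=B[j]=24 take 23, i++
i=4 j=3: A[i]=24<=B[j]=24 take 24, i++
i=5 j=3: A done, take B[j]=24, j++
i=5 j=4: A done, take B[j]=26, j++

i=5, j=5, merged so far=[7, 9, 20, 21, 23, 24, 24, 26]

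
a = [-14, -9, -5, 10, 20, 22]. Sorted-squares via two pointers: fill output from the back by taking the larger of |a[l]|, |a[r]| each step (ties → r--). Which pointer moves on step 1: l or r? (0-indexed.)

r

l=0 r=5: |-14|<=|22| out[5]=484, r--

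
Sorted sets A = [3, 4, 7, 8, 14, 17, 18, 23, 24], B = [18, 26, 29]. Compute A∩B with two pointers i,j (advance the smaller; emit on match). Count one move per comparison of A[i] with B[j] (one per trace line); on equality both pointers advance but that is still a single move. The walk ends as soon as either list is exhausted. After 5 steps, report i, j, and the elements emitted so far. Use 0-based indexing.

i=5, j=0, emitted=[]

[i=0,j=0] 3<18 → i++
[i=1,j=0] 4<18 → i++
[i=2,j=0] 7<18 → i++
[i=3,j=0] 8<18 → i++
[i=4,j=0] 14<18 → i++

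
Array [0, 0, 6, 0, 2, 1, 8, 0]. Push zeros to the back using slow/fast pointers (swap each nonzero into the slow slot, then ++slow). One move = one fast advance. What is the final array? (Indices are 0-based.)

[6, 2, 1, 8, 0, 0, 0, 0]

slow=0 fast=0: a[fast]=0, fast++
slow=0 fast=1: a[fast]=0, fast++
slow=0 fast=2: a[fast]=6≠0 swap→a[0]=6, slow++,fast++
slow=1 fast=3: a[fast]=0, fast++
slow=1 fast=4: a[fast]=2≠0 swap→a[1]=2, slow++,fast++
slow=2 fast=5: a[fast]=1≠0 swap→a[2]=1, slow++,fast++
slow=3 fast=6: a[fast]=8≠0 swap→a[3]=8, slow++,fast++
slow=4 fast=7: a[fast]=0, fast++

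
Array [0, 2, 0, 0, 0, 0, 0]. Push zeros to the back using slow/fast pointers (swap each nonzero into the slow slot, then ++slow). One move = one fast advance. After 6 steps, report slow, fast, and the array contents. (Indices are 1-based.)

slow=2, fast=7, a=[2, 0, 0, 0, 0, 0, 0]

slow=1 fast=1: a[fast]=0, fast++
slow=1 fast=2: a[fast]=2≠0 swap→a[1]=2, slow++,fast++
slow=2 fast=3: a[fast]=0, fast++
slow=2 fast=4: a[fast]=0, fast++
slow=2 fast=5: a[fast]=0, fast++
slow=2 fast=6: a[fast]=0, fast++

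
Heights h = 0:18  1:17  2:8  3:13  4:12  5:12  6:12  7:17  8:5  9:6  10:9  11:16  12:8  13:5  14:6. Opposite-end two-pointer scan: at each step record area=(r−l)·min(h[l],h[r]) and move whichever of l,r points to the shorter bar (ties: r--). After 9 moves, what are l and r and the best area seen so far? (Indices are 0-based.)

l=0, r=5, best area=176

l=0 r=14: min(18,6)*14=84 best=84 *, r--
l=0 r=13: min(18,5)*13=65 best=84, r--
l=0 r=12: min(18,8)*12=96 best=96 *, r--
l=0 r=11: min(18,16)*11=176 best=176 *, r--
l=0 r=10: min(18,9)*10=90 best=176, r--
l=0 r=9: min(18,6)*9=54 best=176, r--
l=0 r=8: min(18,5)*8=40 best=176, r--
l=0 r=7: min(18,17)*7=119 best=176, r--
l=0 r=6: min(18,12)*6=72 best=176, r--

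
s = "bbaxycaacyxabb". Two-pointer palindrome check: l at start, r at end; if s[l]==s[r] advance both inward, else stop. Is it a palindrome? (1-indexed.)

[1,14] 'b'=='b' → l++,r--
[2,13] 'b'=='b' → l++,r--
[3,12] 'a'=='a' → l++,r--
[4,11] 'x'=='x' → l++,r--
[5,10] 'y'=='y' → l++,r--
[6,9] 'c'=='c' → l++,r--
[7,8] 'a'=='a' → l++,r--

palindrome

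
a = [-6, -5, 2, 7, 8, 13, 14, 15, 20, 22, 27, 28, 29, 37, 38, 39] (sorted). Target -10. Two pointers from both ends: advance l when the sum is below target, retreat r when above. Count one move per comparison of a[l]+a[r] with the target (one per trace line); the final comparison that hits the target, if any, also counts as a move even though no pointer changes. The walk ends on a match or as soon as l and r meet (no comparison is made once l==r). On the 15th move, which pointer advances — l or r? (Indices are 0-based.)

l=0 r=15: -6+39=33 >-10, r--
l=0 r=14: -6+38=32 >-10, r--
l=0 r=13: -6+37=31 >-10, r--
l=0 r=12: -6+29=23 >-10, r--
l=0 r=11: -6+28=22 >-10, r--
l=0 r=10: -6+27=21 >-10, r--
l=0 r=9: -6+22=16 >-10, r--
l=0 r=8: -6+20=14 >-10, r--
l=0 r=7: -6+15=9 >-10, r--
l=0 r=6: -6+14=8 >-10, r--
l=0 r=5: -6+13=7 >-10, r--
l=0 r=4: -6+8=2 >-10, r--
l=0 r=3: -6+7=1 >-10, r--
l=0 r=2: -6+2=-4 >-10, r--
l=0 r=1: -6+-5=-11 <-10, l++

l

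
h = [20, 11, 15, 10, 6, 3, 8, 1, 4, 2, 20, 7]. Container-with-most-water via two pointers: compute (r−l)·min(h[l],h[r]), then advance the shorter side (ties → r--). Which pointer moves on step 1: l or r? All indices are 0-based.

[0,11] min(20,7)*11=77 best=77 * → r--

r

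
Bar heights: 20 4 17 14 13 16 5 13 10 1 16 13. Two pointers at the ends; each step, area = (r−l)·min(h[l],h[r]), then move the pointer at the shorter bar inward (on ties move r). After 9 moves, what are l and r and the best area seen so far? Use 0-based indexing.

l=0, r=2, best area=160

[0,11] min(20,13)*11=143 best=143 * → r--
[0,10] min(20,16)*10=160 best=160 * → r--
[0,9] min(20,1)*9=9 best=160 → r--
[0,8] min(20,10)*8=80 best=160 → r--
[0,7] min(20,13)*7=91 best=160 → r--
[0,6] min(20,5)*6=30 best=160 → r--
[0,5] min(20,16)*5=80 best=160 → r--
[0,4] min(20,13)*4=52 best=160 → r--
[0,3] min(20,14)*3=42 best=160 → r--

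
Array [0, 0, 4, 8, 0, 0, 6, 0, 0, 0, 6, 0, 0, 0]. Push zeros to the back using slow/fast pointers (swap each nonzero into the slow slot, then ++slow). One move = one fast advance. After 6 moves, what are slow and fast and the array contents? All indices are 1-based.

slow=1 fast=1: a[fast]=0, fast++
slow=1 fast=2: a[fast]=0, fast++
slow=1 fast=3: a[fast]=4≠0 swap→a[1]=4, slow++,fast++
slow=2 fast=4: a[fast]=8≠0 swap→a[2]=8, slow++,fast++
slow=3 fast=5: a[fast]=0, fast++
slow=3 fast=6: a[fast]=0, fast++

slow=3, fast=7, a=[4, 8, 0, 0, 0, 0, 6, 0, 0, 0, 6, 0, 0, 0]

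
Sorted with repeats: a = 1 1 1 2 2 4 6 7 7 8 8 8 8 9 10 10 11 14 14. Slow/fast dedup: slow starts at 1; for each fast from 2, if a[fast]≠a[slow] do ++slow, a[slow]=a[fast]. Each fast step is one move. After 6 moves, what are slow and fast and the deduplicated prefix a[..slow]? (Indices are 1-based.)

slow=1 fast=2: a[fast]=1=a[slow] dup, fast++
slow=1 fast=3: a[fast]=1=a[slow] dup, fast++
slow=1 fast=4: a[fast]=2≠a[slow]=1 write a[2]=2, slow++,fast++
slow=2 fast=5: a[fast]=2=a[slow] dup, fast++
slow=2 fast=6: a[fast]=4≠a[slow]=2 write a[3]=4, slow++,fast++
slow=3 fast=7: a[fast]=6≠a[slow]=4 write a[4]=6, slow++,fast++

slow=4, fast=8, prefix=[1, 2, 4, 6]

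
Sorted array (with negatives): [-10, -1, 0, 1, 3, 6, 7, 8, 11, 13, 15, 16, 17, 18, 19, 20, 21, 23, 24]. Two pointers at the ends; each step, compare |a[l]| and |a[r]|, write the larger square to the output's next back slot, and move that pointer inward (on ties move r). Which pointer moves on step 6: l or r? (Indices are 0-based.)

r

[0,18] |-10|<=|24| out[18]=576 → r--
[0,17] |-10|<=|23| out[17]=529 → r--
[0,16] |-10|<=|21| out[16]=441 → r--
[0,15] |-10|<=|20| out[15]=400 → r--
[0,14] |-10|<=|19| out[14]=361 → r--
[0,13] |-10|<=|18| out[13]=324 → r--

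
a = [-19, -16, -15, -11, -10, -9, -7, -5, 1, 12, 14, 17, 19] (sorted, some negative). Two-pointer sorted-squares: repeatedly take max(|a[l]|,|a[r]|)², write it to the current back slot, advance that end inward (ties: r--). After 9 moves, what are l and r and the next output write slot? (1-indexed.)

[1,13] |-19|<=|19| out[13]=361 → r--
[1,12] |-19|>|17| out[12]=361 → l++
[2,12] |-16|<=|17| out[11]=289 → r--
[2,11] |-16|>|14| out[10]=256 → l++
[3,11] |-15|>|14| out[9]=225 → l++
[4,11] |-11|<=|14| out[8]=196 → r--
[4,10] |-11|<=|12| out[7]=144 → r--
[4,9] |-11|>|1| out[6]=121 → l++
[5,9] |-10|>|1| out[5]=100 → l++

l=6, r=9, next write slot=4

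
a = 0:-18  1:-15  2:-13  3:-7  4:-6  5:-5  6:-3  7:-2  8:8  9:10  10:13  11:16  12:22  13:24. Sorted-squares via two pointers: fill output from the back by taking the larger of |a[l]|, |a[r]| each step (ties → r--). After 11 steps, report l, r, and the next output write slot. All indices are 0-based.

l=0 r=13: |-18|<=|24| out[13]=576, r--
l=0 r=12: |-18|<=|22| out[12]=484, r--
l=0 r=11: |-18|>|16| out[11]=324, l++
l=1 r=11: |-15|<=|16| out[10]=256, r--
l=1 r=10: |-15|>|13| out[9]=225, l++
l=2 r=10: |-13|<=|13| out[8]=169, r--
l=2 r=9: |-13|>|10| out[7]=169, l++
l=3 r=9: |-7|<=|10| out[6]=100, r--
l=3 r=8: |-7|<=|8| out[5]=64, r--
l=3 r=7: |-7|>|-2| out[4]=49, l++
l=4 r=7: |-6|>|-2| out[3]=36, l++

l=5, r=7, next write slot=2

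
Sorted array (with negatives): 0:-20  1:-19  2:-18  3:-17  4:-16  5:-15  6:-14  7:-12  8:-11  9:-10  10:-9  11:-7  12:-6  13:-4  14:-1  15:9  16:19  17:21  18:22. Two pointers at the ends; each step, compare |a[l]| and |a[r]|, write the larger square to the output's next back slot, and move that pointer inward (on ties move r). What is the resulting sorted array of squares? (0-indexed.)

l=0 r=18: |-20|<=|22| out[18]=484, r--
l=0 r=17: |-20|<=|21| out[17]=441, r--
l=0 r=16: |-20|>|19| out[16]=400, l++
l=1 r=16: |-19|<=|19| out[15]=361, r--
l=1 r=15: |-19|>|9| out[14]=361, l++
l=2 r=15: |-18|>|9| out[13]=324, l++
l=3 r=15: |-17|>|9| out[12]=289, l++
l=4 r=15: |-16|>|9| out[11]=256, l++
l=5 r=15: |-15|>|9| out[10]=225, l++
l=6 r=15: |-14|>|9| out[9]=196, l++
l=7 r=15: |-12|>|9| out[8]=144, l++
l=8 r=15: |-11|>|9| out[7]=121, l++
l=9 r=15: |-10|>|9| out[6]=100, l++
l=10 r=15: |-9|<=|9| out[5]=81, r--
l=10 r=14: |-9|>|-1| out[4]=81, l++
l=11 r=14: |-7|>|-1| out[3]=49, l++
l=12 r=14: |-6|>|-1| out[2]=36, l++
l=13 r=14: |-4|>|-1| out[1]=16, l++
l=14 r=14: |-1|<=|-1| out[0]=1, r--

[1, 16, 36, 49, 81, 81, 100, 121, 144, 196, 225, 256, 289, 324, 361, 361, 400, 441, 484]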